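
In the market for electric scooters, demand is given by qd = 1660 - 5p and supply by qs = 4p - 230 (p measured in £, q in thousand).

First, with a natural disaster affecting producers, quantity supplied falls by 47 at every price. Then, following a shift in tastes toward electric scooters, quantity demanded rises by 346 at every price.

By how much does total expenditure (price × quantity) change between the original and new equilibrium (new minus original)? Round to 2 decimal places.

+59021.44

Solve the original market: 1660 - 5p = 4p - 230, hence p = 210 and q = 610.
The shock moves the curves to qd = 2006 - 5p and qs = 4p - 277.
Clearing the new market: 2006 - 5p = 4p - 277, so p = 761/3 ≈ 253.6667 and q = 2213/3 ≈ 737.6667.
Expenditure moves from 210×610 = 128100 to 253.6667×737.6667 = 187121.4444; change = +59021.44.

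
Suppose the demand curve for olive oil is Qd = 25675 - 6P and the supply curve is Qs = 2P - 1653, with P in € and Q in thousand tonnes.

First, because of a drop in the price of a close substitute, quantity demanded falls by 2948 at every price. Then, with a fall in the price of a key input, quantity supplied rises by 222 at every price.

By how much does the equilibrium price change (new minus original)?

-396.25

Original equilibrium: 25675 - 6P = 2P - 1653 gives 27328 = 8P, so P = 3416 and Q = 5179.
With the change applied: demand Qd = 22727 - 6P, supply Qs = 2P - 1431.
Clearing the new market: 22727 - 6P = 2P - 1431, so P = 3019.75 and Q = 4608.5.
ΔP = 3019.75 − 3416 = -396.25.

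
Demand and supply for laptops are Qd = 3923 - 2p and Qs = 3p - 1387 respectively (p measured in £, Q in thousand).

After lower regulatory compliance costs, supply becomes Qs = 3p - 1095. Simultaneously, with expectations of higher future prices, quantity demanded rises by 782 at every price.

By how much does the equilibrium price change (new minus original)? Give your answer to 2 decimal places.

+98.00

Before the shock: 3923 - 2p = 3p - 1387 ⇒ 5310 = 5p ⇒ p = 1062, Q = 1799.
With the change applied: demand Qd = 4705 - 2p, supply Qs = 3p - 1095.
Clearing the new market: 4705 - 2p = 3p - 1095, so p = 1160 and Q = 2385.
Δp = 1160 − 1062 = +98.00.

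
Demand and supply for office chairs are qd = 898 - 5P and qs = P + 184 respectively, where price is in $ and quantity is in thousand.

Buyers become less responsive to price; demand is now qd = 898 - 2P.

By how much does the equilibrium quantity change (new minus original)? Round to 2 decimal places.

Original equilibrium: 898 - 5P = P + 184 gives 714 = 6P, so P = 119 and q = 303.
The shock moves the curves to qd = 898 - 2P and qs = P + 184.
New equilibrium: 898 - 2P = P + 184 ⇒ 714 = 3P ⇒ P = 238, q = 422.
Δq = 422 − 303 = +119.00.

+119.00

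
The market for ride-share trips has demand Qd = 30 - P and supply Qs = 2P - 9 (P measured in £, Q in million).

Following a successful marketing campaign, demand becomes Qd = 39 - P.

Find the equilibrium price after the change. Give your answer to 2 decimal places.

Before the shock: 30 - P = 2P - 9 ⇒ 39 = 3P ⇒ P = 13, Q = 17.
The shock moves the curves to Qd = 39 - P and Qs = 2P - 9.
New equilibrium: 39 - P = 2P - 9 ⇒ 48 = 3P ⇒ P = 16, Q = 23.

16.00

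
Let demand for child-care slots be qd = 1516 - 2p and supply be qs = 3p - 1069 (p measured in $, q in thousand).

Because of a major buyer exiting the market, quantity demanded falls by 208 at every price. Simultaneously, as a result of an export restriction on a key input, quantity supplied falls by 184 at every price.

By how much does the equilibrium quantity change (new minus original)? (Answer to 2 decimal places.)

-198.40

Solve the original market: 1516 - 2p = 3p - 1069, hence p = 517 and q = 482.
The shock moves the curves to qd = 1308 - 2p and qs = 3p - 1253.
Equate the new curves: 1308 - 2p = 3p - 1253, giving 2561 = 5p, p = 512.2, q = 283.6.
Δq = 283.6 − 482 = -198.40.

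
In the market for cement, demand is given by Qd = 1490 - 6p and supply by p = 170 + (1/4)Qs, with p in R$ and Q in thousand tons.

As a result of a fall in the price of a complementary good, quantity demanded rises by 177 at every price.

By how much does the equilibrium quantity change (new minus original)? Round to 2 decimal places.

+70.80

Before the shock: 1490 - 6p = 4p - 680 ⇒ 2170 = 10p ⇒ p = 217, Q = 188.
The new curves are Qd = 1667 - 6p (demand) and Qs = 4p - 680 (supply).
New equilibrium: 1667 - 6p = 4p - 680 ⇒ 2347 = 10p ⇒ p = 234.7, Q = 258.8.
ΔQ = 258.8 − 188 = +70.80.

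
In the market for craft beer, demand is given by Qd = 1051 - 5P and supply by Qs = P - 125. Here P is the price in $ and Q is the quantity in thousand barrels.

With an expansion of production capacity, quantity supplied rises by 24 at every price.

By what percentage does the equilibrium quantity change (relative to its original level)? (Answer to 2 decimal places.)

+28.17

Solve the original market: 1051 - 5P = P - 125, hence P = 196 and Q = 71.
With the change applied: demand Qd = 1051 - 5P, supply Qs = P - 101.
Equate the new curves: 1051 - 5P = P - 101, giving 1152 = 6P, P = 192, Q = 91.
%ΔQ = (91 − 71) / 71 × 100 = +28.17%.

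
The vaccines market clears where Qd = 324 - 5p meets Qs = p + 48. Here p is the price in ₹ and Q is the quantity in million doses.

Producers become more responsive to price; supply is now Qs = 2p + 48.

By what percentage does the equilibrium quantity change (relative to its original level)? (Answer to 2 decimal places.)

+34.95

Before the shock: 324 - 5p = p + 48 ⇒ 276 = 6p ⇒ p = 46, Q = 94.
The new curves are Qd = 324 - 5p (demand) and Qs = 2p + 48 (supply).
Clearing the new market: 324 - 5p = 2p + 48, so p = 276/7 ≈ 39.4286 and Q = 888/7 ≈ 126.8571.
%ΔQ = (126.8571 − 94) / 94 × 100 = +34.95%.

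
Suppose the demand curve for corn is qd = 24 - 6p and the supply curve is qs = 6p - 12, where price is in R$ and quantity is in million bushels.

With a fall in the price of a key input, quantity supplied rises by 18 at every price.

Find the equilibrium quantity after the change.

Initially, 24 - 6p = 6p - 12, so 36 = 12p and p = 3, q = 6.
The new curves are qd = 24 - 6p (demand) and qs = 6p + 6 (supply).
Clearing the new market: 24 - 6p = 6p + 6, so p = 1.5 and q = 15.

15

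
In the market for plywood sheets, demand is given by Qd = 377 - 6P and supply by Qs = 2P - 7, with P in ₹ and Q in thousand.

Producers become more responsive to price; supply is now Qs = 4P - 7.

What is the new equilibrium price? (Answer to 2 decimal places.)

38.40

Initially, 377 - 6P = 2P - 7, so 384 = 8P and P = 48, Q = 89.
The new curves are Qd = 377 - 6P (demand) and Qs = 4P - 7 (supply).
New equilibrium: 377 - 6P = 4P - 7 ⇒ 384 = 10P ⇒ P = 38.4, Q = 146.6.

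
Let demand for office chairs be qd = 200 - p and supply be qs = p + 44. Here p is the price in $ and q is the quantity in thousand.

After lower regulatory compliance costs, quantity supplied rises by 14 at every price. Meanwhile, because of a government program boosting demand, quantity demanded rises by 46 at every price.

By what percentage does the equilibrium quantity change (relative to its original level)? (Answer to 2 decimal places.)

+24.59

Original equilibrium: 200 - p = p + 44 gives 156 = 2p, so p = 78 and q = 122.
After the shift, demand is qd = 246 - p and supply is qs = p + 58.
Setting them equal: 246 - p = p + 58 → 188 = 2p, so p = 94 and q = 152.
%Δq = (152 − 122) / 122 × 100 = +24.59%.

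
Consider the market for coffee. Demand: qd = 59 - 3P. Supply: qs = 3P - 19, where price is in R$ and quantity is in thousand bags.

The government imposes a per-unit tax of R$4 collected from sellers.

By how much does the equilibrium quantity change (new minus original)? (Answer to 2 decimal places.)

Initially, 59 - 3P = 3P - 19, so 78 = 6P and P = 13, q = 20.
Since sellers keep the price net of the tax, the effective supply curve becomes qs = 3P - 31.
Equate the new curves: 59 - 3P = 3P - 31, giving 90 = 6P, P = 15, q = 14.
Δq = 14 − 20 = -6.00.

-6.00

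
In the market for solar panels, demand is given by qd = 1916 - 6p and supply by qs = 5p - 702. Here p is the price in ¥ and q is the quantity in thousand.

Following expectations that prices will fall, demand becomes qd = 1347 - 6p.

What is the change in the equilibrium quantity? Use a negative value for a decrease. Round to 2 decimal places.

-258.64

Original equilibrium: 1916 - 6p = 5p - 702 gives 2618 = 11p, so p = 238 and q = 488.
With the change applied: demand qd = 1347 - 6p, supply qs = 5p - 702.
Clearing the new market: 1347 - 6p = 5p - 702, so p = 2049/11 ≈ 186.2727 and q = 2523/11 ≈ 229.3636.
Δq = 229.3636 − 488 = -258.64.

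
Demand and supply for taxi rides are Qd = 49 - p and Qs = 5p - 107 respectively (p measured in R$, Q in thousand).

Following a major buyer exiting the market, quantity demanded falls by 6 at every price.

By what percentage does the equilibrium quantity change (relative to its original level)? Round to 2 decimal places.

Before the shock: 49 - p = 5p - 107 ⇒ 156 = 6p ⇒ p = 26, Q = 23.
The shock moves the curves to Qd = 43 - p and Qs = 5p - 107.
Equate the new curves: 43 - p = 5p - 107, giving 150 = 6p, p = 25, Q = 18.
%ΔQ = (18 − 23) / 23 × 100 = -21.74%.

-21.74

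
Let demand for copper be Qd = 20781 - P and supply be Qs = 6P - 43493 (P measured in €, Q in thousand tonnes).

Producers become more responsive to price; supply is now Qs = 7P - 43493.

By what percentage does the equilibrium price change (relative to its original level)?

-12.5

Before the shock: 20781 - P = 6P - 43493 ⇒ 64274 = 7P ⇒ P = 9182, Q = 11599.
The new curves are Qd = 20781 - P (demand) and Qs = 7P - 43493 (supply).
Setting them equal: 20781 - P = 7P - 43493 → 64274 = 8P, so P = 8034.25 and Q = 12746.75.
%ΔP = (8034.25 − 9182) / 9182 × 100 = -12.5%.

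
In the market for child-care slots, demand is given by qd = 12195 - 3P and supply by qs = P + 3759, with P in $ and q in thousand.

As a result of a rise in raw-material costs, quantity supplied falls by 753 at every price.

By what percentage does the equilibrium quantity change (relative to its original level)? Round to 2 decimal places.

Solve the original market: 12195 - 3P = P + 3759, hence P = 2109 and q = 5868.
With the change applied: demand qd = 12195 - 3P, supply qs = P + 3006.
Clearing the new market: 12195 - 3P = P + 3006, so P = 2297.25 and q = 5303.25.
%Δq = (5303.25 − 5868) / 5868 × 100 = -9.62%.

-9.62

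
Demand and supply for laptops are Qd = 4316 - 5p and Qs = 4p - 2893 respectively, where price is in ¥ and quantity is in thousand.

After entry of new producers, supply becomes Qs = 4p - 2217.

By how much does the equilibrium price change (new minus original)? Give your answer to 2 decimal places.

-75.11

Original equilibrium: 4316 - 5p = 4p - 2893 gives 7209 = 9p, so p = 801 and Q = 311.
The new curves are Qd = 4316 - 5p (demand) and Qs = 4p - 2217 (supply).
Equate the new curves: 4316 - 5p = 4p - 2217, giving 6533 = 9p, p = 6533/9 ≈ 725.8889, Q = 6179/9 ≈ 686.5556.
Δp = 725.8889 − 801 = -75.11.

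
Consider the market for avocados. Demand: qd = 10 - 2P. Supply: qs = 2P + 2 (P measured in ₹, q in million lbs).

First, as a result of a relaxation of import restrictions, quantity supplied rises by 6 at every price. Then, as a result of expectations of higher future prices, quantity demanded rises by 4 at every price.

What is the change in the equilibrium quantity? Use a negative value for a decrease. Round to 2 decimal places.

Solve the original market: 10 - 2P = 2P + 2, hence P = 2 and q = 6.
The shock moves the curves to qd = 14 - 2P and qs = 2P + 8.
Setting them equal: 14 - 2P = 2P + 8 → 6 = 4P, so P = 1.5 and q = 11.
Δq = 11 − 6 = +5.00.

+5.00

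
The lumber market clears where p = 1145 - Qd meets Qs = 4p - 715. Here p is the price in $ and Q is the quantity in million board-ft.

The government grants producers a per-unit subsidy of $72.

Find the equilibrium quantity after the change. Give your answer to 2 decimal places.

830.60

Solve the original market: 1145 - p = 4p - 715, hence p = 372 and Q = 773.
Since sellers receive the price plus the subsidy, the effective supply curve becomes Qs = 4p - 427.
New equilibrium: 1145 - p = 4p - 427 ⇒ 1572 = 5p ⇒ p = 314.4, Q = 830.6.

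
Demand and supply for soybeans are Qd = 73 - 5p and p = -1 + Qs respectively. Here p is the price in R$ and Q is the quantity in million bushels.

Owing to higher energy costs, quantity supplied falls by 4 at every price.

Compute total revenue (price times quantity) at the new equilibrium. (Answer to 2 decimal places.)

122.44

Before the shock: 73 - 5p = p + 1 ⇒ 72 = 6p ⇒ p = 12, Q = 13.
The shock moves the curves to Qd = 73 - 5p and Qs = p - 3.
Setting them equal: 73 - 5p = p - 3 → 76 = 6p, so p = 38/3 ≈ 12.6667 and Q = 29/3 ≈ 9.6667.
New expenditure = 12.6667 × 9.6667 = 122.44.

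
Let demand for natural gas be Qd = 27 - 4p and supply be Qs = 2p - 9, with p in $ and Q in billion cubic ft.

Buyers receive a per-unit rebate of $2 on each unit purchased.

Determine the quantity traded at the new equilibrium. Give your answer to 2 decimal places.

5.67

Initially, 27 - 4p = 2p - 9, so 36 = 6p and p = 6, Q = 3.
Since buyers' out-of-pocket price is the market price minus the rebate, the effective demand curve becomes Qd = 35 - 4p.
Equate the new curves: 35 - 4p = 2p - 9, giving 44 = 6p, p = 22/3 ≈ 7.3333, Q = 17/3 ≈ 5.6667.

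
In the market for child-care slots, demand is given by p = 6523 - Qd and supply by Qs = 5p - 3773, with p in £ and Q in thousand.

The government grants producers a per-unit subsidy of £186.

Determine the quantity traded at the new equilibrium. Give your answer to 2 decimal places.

Before the shock: 6523 - p = 5p - 3773 ⇒ 10296 = 6p ⇒ p = 1716, Q = 4807.
Since sellers receive the price plus the subsidy, the effective supply curve becomes Qs = 5p - 2843.
New equilibrium: 6523 - p = 5p - 2843 ⇒ 9366 = 6p ⇒ p = 1561, Q = 4962.

4962.00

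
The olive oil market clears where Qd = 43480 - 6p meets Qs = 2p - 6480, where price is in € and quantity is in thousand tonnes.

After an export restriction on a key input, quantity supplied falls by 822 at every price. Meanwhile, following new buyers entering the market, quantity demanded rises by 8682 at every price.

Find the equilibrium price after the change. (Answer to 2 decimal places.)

Solve the original market: 43480 - 6p = 2p - 6480, hence p = 6245 and Q = 6010.
With the change applied: demand Qd = 52162 - 6p, supply Qs = 2p - 7302.
New equilibrium: 52162 - 6p = 2p - 7302 ⇒ 59464 = 8p ⇒ p = 7433, Q = 7564.

7433.00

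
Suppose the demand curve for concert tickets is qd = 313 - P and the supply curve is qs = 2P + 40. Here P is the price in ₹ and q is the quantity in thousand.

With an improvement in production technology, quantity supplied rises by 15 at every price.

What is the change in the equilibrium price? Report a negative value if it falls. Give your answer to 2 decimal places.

-5.00

Original equilibrium: 313 - P = 2P + 40 gives 273 = 3P, so P = 91 and q = 222.
The new curves are qd = 313 - P (demand) and qs = 2P + 55 (supply).
New equilibrium: 313 - P = 2P + 55 ⇒ 258 = 3P ⇒ P = 86, q = 227.
ΔP = 86 − 91 = -5.00.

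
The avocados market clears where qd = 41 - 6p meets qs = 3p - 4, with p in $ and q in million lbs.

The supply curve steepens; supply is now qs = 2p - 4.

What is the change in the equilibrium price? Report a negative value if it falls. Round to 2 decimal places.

+0.63

Initially, 41 - 6p = 3p - 4, so 45 = 9p and p = 5, q = 11.
With the change applied: demand qd = 41 - 6p, supply qs = 2p - 4.
Equate the new curves: 41 - 6p = 2p - 4, giving 45 = 8p, p = 5.625, q = 7.25.
Δp = 5.625 − 5 = +0.63.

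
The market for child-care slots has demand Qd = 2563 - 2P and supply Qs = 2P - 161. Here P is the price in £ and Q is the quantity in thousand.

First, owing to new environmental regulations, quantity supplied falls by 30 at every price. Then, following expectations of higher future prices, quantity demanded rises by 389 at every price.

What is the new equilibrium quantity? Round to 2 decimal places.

1380.50

Solve the original market: 2563 - 2P = 2P - 161, hence P = 681 and Q = 1201.
The shock moves the curves to Qd = 2952 - 2P and Qs = 2P - 191.
Clearing the new market: 2952 - 2P = 2P - 191, so P = 785.75 and Q = 1380.5.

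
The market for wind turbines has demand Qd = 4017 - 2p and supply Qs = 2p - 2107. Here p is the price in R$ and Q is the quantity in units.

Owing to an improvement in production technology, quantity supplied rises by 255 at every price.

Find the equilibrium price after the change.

Solve the original market: 4017 - 2p = 2p - 2107, hence p = 1531 and Q = 955.
The new curves are Qd = 4017 - 2p (demand) and Qs = 2p - 1852 (supply).
New equilibrium: 4017 - 2p = 2p - 1852 ⇒ 5869 = 4p ⇒ p = 1467.25, Q = 1082.5.

1467.25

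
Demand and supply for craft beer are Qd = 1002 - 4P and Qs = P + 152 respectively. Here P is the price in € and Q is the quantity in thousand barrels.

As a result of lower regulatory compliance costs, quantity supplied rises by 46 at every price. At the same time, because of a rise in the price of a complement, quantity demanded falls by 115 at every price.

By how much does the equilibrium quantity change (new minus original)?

Original equilibrium: 1002 - 4P = P + 152 gives 850 = 5P, so P = 170 and Q = 322.
The shock moves the curves to Qd = 887 - 4P and Qs = P + 198.
Setting them equal: 887 - 4P = P + 198 → 689 = 5P, so P = 137.8 and Q = 335.8.
ΔQ = 335.8 − 322 = +13.8.

+13.8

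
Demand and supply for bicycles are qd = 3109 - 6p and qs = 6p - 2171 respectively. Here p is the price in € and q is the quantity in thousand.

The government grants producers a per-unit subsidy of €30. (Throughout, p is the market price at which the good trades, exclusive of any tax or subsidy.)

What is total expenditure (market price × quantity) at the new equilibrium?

Original equilibrium: 3109 - 6p = 6p - 2171 gives 5280 = 12p, so p = 440 and q = 469.
Since sellers receive the price plus the subsidy, the effective supply curve becomes qs = 6p - 1991.
New equilibrium: 3109 - 6p = 6p - 1991 ⇒ 5100 = 12p ⇒ p = 425, q = 559.
New expenditure = 425 × 559 = 237575.

237575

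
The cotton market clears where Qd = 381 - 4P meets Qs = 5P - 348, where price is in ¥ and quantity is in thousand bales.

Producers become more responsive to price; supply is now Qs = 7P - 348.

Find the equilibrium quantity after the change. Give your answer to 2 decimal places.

115.91

Before the shock: 381 - 4P = 5P - 348 ⇒ 729 = 9P ⇒ P = 81, Q = 57.
The shock moves the curves to Qd = 381 - 4P and Qs = 7P - 348.
Clearing the new market: 381 - 4P = 7P - 348, so P = 729/11 ≈ 66.2727 and Q = 1275/11 ≈ 115.9091.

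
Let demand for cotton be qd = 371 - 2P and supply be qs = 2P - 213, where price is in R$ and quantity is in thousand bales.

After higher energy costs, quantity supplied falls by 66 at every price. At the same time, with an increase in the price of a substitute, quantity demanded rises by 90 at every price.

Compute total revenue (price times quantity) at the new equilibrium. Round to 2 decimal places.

16835.00

Solve the original market: 371 - 2P = 2P - 213, hence P = 146 and q = 79.
The new curves are qd = 461 - 2P (demand) and qs = 2P - 279 (supply).
Clearing the new market: 461 - 2P = 2P - 279, so P = 185 and q = 91.
New expenditure = 185 × 91 = 16835.00.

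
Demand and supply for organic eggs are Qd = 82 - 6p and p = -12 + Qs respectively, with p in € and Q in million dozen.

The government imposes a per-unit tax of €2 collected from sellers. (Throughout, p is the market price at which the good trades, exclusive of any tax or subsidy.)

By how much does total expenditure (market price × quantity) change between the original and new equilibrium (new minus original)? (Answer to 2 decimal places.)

-11.35

Solve the original market: 82 - 6p = p + 12, hence p = 10 and Q = 22.
Since sellers keep the price net of the tax, the effective supply curve becomes Qs = p + 10.
Clearing the new market: 82 - 6p = p + 10, so p = 72/7 ≈ 10.2857 and Q = 142/7 ≈ 20.2857.
Expenditure moves from 10×22 = 220 to 10.2857×20.2857 = 208.6531; change = -11.35.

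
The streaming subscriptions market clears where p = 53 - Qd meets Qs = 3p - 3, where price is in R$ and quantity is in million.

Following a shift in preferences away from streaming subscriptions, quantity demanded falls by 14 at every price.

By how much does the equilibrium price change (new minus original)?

Solve the original market: 53 - p = 3p - 3, hence p = 14 and Q = 39.
The new curves are Qd = 39 - p (demand) and Qs = 3p - 3 (supply).
Clearing the new market: 39 - p = 3p - 3, so p = 10.5 and Q = 28.5.
Δp = 10.5 − 14 = -3.5.

-3.5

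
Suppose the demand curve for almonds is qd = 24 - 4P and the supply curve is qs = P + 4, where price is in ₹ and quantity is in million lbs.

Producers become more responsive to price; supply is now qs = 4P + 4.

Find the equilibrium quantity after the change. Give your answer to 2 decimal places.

Before the shock: 24 - 4P = P + 4 ⇒ 20 = 5P ⇒ P = 4, q = 8.
After the shift, demand is qd = 24 - 4P and supply is qs = 4P + 4.
Equate the new curves: 24 - 4P = 4P + 4, giving 20 = 8P, P = 2.5, q = 14.

14.00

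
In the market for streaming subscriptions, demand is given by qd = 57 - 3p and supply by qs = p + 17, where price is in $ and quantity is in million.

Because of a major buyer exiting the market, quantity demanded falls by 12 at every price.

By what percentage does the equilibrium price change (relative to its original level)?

Solve the original market: 57 - 3p = p + 17, hence p = 10 and q = 27.
With the change applied: demand qd = 45 - 3p, supply qs = p + 17.
Equate the new curves: 45 - 3p = p + 17, giving 28 = 4p, p = 7, q = 24.
%Δp = (7 − 10) / 10 × 100 = -30%.

-30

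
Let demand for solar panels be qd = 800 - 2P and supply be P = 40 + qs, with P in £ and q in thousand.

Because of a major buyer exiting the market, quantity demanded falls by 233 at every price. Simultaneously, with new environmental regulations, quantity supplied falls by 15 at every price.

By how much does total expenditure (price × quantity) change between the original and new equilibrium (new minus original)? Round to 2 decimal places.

Initially, 800 - 2P = P - 40, so 840 = 3P and P = 280, q = 240.
After the shift, demand is qd = 567 - 2P and supply is qs = P - 55.
Setting them equal: 567 - 2P = P - 55 → 622 = 3P, so P = 622/3 ≈ 207.3333 and q = 457/3 ≈ 152.3333.
Expenditure moves from 280×240 = 67200 to 207.3333×152.3333 = 31583.7778; change = -35616.22.

-35616.22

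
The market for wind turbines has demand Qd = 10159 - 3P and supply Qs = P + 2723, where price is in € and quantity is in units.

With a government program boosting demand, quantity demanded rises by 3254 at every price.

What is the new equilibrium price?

Before the shock: 10159 - 3P = P + 2723 ⇒ 7436 = 4P ⇒ P = 1859, Q = 4582.
After the shift, demand is Qd = 13413 - 3P and supply is Qs = P + 2723.
New equilibrium: 13413 - 3P = P + 2723 ⇒ 10690 = 4P ⇒ P = 2672.5, Q = 5395.5.

2672.5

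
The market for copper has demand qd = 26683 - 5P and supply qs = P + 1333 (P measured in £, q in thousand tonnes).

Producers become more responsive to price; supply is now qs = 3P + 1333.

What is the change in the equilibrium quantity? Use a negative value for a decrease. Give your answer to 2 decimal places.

+5281.25

Before the shock: 26683 - 5P = P + 1333 ⇒ 25350 = 6P ⇒ P = 4225, q = 5558.
The shock moves the curves to qd = 26683 - 5P and qs = 3P + 1333.
Clearing the new market: 26683 - 5P = 3P + 1333, so P = 3168.75 and q = 10839.25.
Δq = 10839.25 − 5558 = +5281.25.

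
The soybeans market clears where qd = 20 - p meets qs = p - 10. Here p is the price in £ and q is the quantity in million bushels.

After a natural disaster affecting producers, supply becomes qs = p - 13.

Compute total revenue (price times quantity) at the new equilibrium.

Initially, 20 - p = p - 10, so 30 = 2p and p = 15, q = 5.
After the shift, demand is qd = 20 - p and supply is qs = p - 13.
Equate the new curves: 20 - p = p - 13, giving 33 = 2p, p = 16.5, q = 3.5.
New expenditure = 16.5 × 3.5 = 57.75.

57.75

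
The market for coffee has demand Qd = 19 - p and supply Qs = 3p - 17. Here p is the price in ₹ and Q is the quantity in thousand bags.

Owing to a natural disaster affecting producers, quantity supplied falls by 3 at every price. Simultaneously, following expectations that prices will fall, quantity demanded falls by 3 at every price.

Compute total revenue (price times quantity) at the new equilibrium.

63

Original equilibrium: 19 - p = 3p - 17 gives 36 = 4p, so p = 9 and Q = 10.
With the change applied: demand Qd = 16 - p, supply Qs = 3p - 20.
Equate the new curves: 16 - p = 3p - 20, giving 36 = 4p, p = 9, Q = 7.
New expenditure = 9 × 7 = 63.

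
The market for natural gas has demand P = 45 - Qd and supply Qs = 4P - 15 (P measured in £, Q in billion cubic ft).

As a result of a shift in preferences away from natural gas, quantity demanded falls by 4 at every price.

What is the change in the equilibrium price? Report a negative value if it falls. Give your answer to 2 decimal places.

Solve the original market: 45 - P = 4P - 15, hence P = 12 and Q = 33.
The shock moves the curves to Qd = 41 - P and Qs = 4P - 15.
Setting them equal: 41 - P = 4P - 15 → 56 = 5P, so P = 11.2 and Q = 29.8.
ΔP = 11.2 − 12 = -0.80.

-0.80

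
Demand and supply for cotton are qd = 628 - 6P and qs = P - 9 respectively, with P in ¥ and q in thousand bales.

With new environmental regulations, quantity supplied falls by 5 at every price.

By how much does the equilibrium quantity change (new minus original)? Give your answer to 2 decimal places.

Initially, 628 - 6P = P - 9, so 637 = 7P and P = 91, q = 82.
After the shift, demand is qd = 628 - 6P and supply is qs = P - 14.
Clearing the new market: 628 - 6P = P - 14, so P = 642/7 ≈ 91.7143 and q = 544/7 ≈ 77.7143.
Δq = 77.7143 − 82 = -4.29.

-4.29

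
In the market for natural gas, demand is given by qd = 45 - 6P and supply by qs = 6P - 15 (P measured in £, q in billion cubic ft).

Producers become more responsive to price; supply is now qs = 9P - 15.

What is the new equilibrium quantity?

Before the shock: 45 - 6P = 6P - 15 ⇒ 60 = 12P ⇒ P = 5, q = 15.
The shock moves the curves to qd = 45 - 6P and qs = 9P - 15.
Clearing the new market: 45 - 6P = 9P - 15, so P = 4 and q = 21.

21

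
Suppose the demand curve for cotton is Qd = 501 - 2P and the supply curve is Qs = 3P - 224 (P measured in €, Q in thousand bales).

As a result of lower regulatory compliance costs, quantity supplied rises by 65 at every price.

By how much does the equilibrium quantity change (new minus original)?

+26

Before the shock: 501 - 2P = 3P - 224 ⇒ 725 = 5P ⇒ P = 145, Q = 211.
The new curves are Qd = 501 - 2P (demand) and Qs = 3P - 159 (supply).
Setting them equal: 501 - 2P = 3P - 159 → 660 = 5P, so P = 132 and Q = 237.
ΔQ = 237 − 211 = +26.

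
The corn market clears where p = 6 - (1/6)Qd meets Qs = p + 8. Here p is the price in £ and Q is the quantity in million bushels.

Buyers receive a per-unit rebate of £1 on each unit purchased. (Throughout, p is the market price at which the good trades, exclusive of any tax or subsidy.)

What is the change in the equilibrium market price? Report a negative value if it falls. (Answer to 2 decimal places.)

Initially, 36 - 6p = p + 8, so 28 = 7p and p = 4, Q = 12.
Since buyers' out-of-pocket price is the market price minus the rebate, the effective demand curve becomes Qd = 42 - 6p.
Equate the new curves: 42 - 6p = p + 8, giving 34 = 7p, p = 34/7 ≈ 4.8571, Q = 90/7 ≈ 12.8571.
Δp = 4.8571 − 4 = +0.86.

+0.86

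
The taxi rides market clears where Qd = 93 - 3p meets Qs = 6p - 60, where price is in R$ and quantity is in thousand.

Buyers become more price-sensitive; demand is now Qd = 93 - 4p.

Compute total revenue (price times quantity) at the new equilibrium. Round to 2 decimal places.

486.54

Initially, 93 - 3p = 6p - 60, so 153 = 9p and p = 17, Q = 42.
After the shift, demand is Qd = 93 - 4p and supply is Qs = 6p - 60.
Clearing the new market: 93 - 4p = 6p - 60, so p = 15.3 and Q = 31.8.
New expenditure = 15.3 × 31.8 = 486.54.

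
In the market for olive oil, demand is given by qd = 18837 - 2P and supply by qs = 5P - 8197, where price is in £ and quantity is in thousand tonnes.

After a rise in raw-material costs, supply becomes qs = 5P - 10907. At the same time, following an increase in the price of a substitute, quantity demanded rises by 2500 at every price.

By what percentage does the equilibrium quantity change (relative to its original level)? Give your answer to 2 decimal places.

+9.10

Solve the original market: 18837 - 2P = 5P - 8197, hence P = 3862 and q = 11113.
After the shift, demand is qd = 21337 - 2P and supply is qs = 5P - 10907.
New equilibrium: 21337 - 2P = 5P - 10907 ⇒ 32244 = 7P ⇒ P = 32244/7 ≈ 4606.2857, q = 84871/7 ≈ 12124.4286.
%Δq = (12124.4286 − 11113) / 11113 × 100 = +9.10%.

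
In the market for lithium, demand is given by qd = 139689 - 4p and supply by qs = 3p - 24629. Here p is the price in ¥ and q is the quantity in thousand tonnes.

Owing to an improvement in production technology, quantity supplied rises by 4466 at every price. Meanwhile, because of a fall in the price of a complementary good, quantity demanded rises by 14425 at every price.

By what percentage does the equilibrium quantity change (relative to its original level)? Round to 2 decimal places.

+19.07

Original equilibrium: 139689 - 4p = 3p - 24629 gives 164318 = 7p, so p = 23474 and q = 45793.
With the change applied: demand qd = 154114 - 4p, supply qs = 3p - 20163.
Setting them equal: 154114 - 4p = 3p - 20163 → 174277 = 7p, so p = 174277/7 ≈ 24896.7143 and q = 381690/7 ≈ 54527.1429.
%Δq = (54527.1429 − 45793) / 45793 × 100 = +19.07%.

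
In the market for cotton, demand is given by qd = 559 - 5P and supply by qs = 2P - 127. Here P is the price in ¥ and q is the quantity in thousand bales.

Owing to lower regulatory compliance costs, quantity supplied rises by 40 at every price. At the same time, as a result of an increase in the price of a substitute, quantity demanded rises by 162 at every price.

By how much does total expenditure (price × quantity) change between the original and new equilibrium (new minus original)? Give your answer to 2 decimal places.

Before the shock: 559 - 5P = 2P - 127 ⇒ 686 = 7P ⇒ P = 98, q = 69.
The shock moves the curves to qd = 721 - 5P and qs = 2P - 87.
Clearing the new market: 721 - 5P = 2P - 87, so P = 808/7 ≈ 115.4286 and q = 1007/7 ≈ 143.8571.
Expenditure moves from 98×69 = 6762 to 115.4286×143.8571 = 16605.2245; change = +9843.22.

+9843.22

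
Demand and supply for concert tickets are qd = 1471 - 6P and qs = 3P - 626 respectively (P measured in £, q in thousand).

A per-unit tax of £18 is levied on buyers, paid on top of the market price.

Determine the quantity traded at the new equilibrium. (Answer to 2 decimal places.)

37.00

Solve the original market: 1471 - 6P = 3P - 626, hence P = 233 and q = 73.
Since buyers pay the price plus the tax, the effective demand curve becomes qd = 1363 - 6P.
New equilibrium: 1363 - 6P = 3P - 626 ⇒ 1989 = 9P ⇒ P = 221, q = 37.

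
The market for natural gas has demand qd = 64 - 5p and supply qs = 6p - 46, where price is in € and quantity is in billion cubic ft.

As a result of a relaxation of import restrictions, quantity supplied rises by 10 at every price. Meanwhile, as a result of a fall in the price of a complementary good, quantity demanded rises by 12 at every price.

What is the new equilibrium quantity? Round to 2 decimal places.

Solve the original market: 64 - 5p = 6p - 46, hence p = 10 and q = 14.
After the shift, demand is qd = 76 - 5p and supply is qs = 6p - 36.
Equate the new curves: 76 - 5p = 6p - 36, giving 112 = 11p, p = 112/11 ≈ 10.1818, q = 276/11 ≈ 25.0909.

25.09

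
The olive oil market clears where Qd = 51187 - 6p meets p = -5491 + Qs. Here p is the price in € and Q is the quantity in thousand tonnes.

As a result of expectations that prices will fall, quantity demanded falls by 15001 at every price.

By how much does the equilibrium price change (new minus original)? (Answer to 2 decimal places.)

-2143.00

Initially, 51187 - 6p = p + 5491, so 45696 = 7p and p = 6528, Q = 12019.
With the change applied: demand Qd = 36186 - 6p, supply Qs = p + 5491.
Setting them equal: 36186 - 6p = p + 5491 → 30695 = 7p, so p = 4385 and Q = 9876.
Δp = 4385 − 6528 = -2143.00.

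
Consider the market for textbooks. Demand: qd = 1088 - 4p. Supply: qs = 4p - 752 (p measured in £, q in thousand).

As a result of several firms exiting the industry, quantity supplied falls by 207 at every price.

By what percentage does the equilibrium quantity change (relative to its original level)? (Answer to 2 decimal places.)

Original equilibrium: 1088 - 4p = 4p - 752 gives 1840 = 8p, so p = 230 and q = 168.
After the shift, demand is qd = 1088 - 4p and supply is qs = 4p - 959.
Clearing the new market: 1088 - 4p = 4p - 959, so p = 255.875 and q = 64.5.
%Δq = (64.5 − 168) / 168 × 100 = -61.61%.

-61.61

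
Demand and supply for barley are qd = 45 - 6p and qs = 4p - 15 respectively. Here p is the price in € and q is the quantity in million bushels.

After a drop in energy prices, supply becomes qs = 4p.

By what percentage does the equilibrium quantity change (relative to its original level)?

+100

Original equilibrium: 45 - 6p = 4p - 15 gives 60 = 10p, so p = 6 and q = 9.
After the shift, demand is qd = 45 - 6p and supply is qs = 4p.
Equate the new curves: 45 - 6p = 4p, giving 45 = 10p, p = 4.5, q = 18.
%Δq = (18 − 9) / 9 × 100 = +100%.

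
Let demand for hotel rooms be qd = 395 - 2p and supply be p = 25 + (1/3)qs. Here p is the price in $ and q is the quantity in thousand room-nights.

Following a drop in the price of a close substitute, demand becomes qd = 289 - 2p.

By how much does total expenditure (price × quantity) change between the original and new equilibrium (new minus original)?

Original equilibrium: 395 - 2p = 3p - 75 gives 470 = 5p, so p = 94 and q = 207.
The new curves are qd = 289 - 2p (demand) and qs = 3p - 75 (supply).
Equate the new curves: 289 - 2p = 3p - 75, giving 364 = 5p, p = 72.8, q = 143.4.
Expenditure moves from 94×207 = 19458 to 72.8×143.4 = 10439.52; change = -9018.48.

-9018.48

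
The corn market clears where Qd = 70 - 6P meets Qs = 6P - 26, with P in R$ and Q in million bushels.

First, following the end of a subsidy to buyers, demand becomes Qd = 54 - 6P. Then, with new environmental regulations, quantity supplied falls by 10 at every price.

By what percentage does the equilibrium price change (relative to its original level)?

-6.25

Solve the original market: 70 - 6P = 6P - 26, hence P = 8 and Q = 22.
The shock moves the curves to Qd = 54 - 6P and Qs = 6P - 36.
New equilibrium: 54 - 6P = 6P - 36 ⇒ 90 = 12P ⇒ P = 7.5, Q = 9.
%ΔP = (7.5 − 8) / 8 × 100 = -6.25%.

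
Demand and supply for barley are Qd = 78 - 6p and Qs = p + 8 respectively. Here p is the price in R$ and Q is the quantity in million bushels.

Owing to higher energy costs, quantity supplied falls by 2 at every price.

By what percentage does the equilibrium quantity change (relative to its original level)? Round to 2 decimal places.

-9.52

Initially, 78 - 6p = p + 8, so 70 = 7p and p = 10, Q = 18.
After the shift, demand is Qd = 78 - 6p and supply is Qs = p + 6.
Clearing the new market: 78 - 6p = p + 6, so p = 72/7 ≈ 10.2857 and Q = 114/7 ≈ 16.2857.
%ΔQ = (16.2857 − 18) / 18 × 100 = -9.52%.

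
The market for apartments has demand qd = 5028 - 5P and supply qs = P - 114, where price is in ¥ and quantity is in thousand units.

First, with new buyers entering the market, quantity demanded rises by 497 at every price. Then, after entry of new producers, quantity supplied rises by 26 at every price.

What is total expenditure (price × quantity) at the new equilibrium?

Before the shock: 5028 - 5P = P - 114 ⇒ 5142 = 6P ⇒ P = 857, q = 743.
With the change applied: demand qd = 5525 - 5P, supply qs = P - 88.
New equilibrium: 5525 - 5P = P - 88 ⇒ 5613 = 6P ⇒ P = 935.5, q = 847.5.
New expenditure = 935.5 × 847.5 = 792836.25.

792836.25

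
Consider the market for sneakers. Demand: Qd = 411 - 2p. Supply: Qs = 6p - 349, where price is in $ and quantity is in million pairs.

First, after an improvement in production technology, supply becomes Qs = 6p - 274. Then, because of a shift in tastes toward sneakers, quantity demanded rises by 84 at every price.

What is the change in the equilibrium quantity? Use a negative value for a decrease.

+81.75

Before the shock: 411 - 2p = 6p - 349 ⇒ 760 = 8p ⇒ p = 95, Q = 221.
With the change applied: demand Qd = 495 - 2p, supply Qs = 6p - 274.
New equilibrium: 495 - 2p = 6p - 274 ⇒ 769 = 8p ⇒ p = 96.125, Q = 302.75.
ΔQ = 302.75 − 221 = +81.75.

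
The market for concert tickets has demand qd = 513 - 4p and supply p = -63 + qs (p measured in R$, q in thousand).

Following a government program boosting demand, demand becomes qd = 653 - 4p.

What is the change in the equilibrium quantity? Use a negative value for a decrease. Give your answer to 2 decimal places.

+28.00

Original equilibrium: 513 - 4p = p + 63 gives 450 = 5p, so p = 90 and q = 153.
After the shift, demand is qd = 653 - 4p and supply is qs = p + 63.
Setting them equal: 653 - 4p = p + 63 → 590 = 5p, so p = 118 and q = 181.
Δq = 181 − 153 = +28.00.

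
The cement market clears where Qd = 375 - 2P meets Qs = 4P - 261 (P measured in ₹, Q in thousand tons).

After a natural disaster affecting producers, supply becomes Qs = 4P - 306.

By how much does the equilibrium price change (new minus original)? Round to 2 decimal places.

Original equilibrium: 375 - 2P = 4P - 261 gives 636 = 6P, so P = 106 and Q = 163.
With the change applied: demand Qd = 375 - 2P, supply Qs = 4P - 306.
Setting them equal: 375 - 2P = 4P - 306 → 681 = 6P, so P = 113.5 and Q = 148.
ΔP = 113.5 − 106 = +7.50.

+7.50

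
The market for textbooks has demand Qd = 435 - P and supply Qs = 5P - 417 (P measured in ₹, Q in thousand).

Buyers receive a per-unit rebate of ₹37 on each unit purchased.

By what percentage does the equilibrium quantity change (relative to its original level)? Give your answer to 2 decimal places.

Original equilibrium: 435 - P = 5P - 417 gives 852 = 6P, so P = 142 and Q = 293.
Since buyers' out-of-pocket price is the market price minus the rebate, the effective demand curve becomes Qd = 472 - P.
Equate the new curves: 472 - P = 5P - 417, giving 889 = 6P, P = 889/6 ≈ 148.1667, Q = 1943/6 ≈ 323.8333.
%ΔQ = (323.8333 − 293) / 293 × 100 = +10.52%.

+10.52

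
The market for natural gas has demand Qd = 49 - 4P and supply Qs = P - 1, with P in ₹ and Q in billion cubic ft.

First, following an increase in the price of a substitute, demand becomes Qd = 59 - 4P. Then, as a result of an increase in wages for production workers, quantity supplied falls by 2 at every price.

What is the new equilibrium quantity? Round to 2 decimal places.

9.40

Initially, 49 - 4P = P - 1, so 50 = 5P and P = 10, Q = 9.
After the shift, demand is Qd = 59 - 4P and supply is Qs = P - 3.
Clearing the new market: 59 - 4P = P - 3, so P = 12.4 and Q = 9.4.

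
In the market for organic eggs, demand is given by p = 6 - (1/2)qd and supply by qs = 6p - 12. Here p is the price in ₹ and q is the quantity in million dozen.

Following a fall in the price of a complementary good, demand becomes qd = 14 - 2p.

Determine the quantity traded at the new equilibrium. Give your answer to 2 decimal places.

7.50

Solve the original market: 12 - 2p = 6p - 12, hence p = 3 and q = 6.
After the shift, demand is qd = 14 - 2p and supply is qs = 6p - 12.
New equilibrium: 14 - 2p = 6p - 12 ⇒ 26 = 8p ⇒ p = 3.25, q = 7.5.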